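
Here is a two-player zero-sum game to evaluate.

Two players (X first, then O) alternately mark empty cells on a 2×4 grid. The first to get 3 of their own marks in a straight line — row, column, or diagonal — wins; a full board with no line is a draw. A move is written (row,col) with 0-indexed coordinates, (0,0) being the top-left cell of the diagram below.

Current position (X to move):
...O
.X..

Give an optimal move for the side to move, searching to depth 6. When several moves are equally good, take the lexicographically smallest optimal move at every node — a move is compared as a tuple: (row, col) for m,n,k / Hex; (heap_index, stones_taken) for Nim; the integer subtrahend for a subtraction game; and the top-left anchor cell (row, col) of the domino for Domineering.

X's best at [...O/.X..]: (1,2)

[...O/.X..] X move#1: (0,0):+0/X..O/.X.., (0,1):+0/.X.O/.X.., (0,2):+0/..XO/.X.., (1,0):+0/...O/XX.., (1,2):+1/...O/.XX.*, (1,3):+0/...O/.X.X
[...O/.XX.] O move#2: (0,0):-1/O..O/.XX.*, (0,1):-1/.O.O/.XX., (0,2):-1/..OO/.XX., (1,0):-1/...O/OXX., (1,3):-1/...O/.XXO
[O..O/.XX.] X move#3: (0,1):+1/OX.O/.XX.*, (0,2):+1/O.XO/.XX., (1,0):+1/O..O/XXX., (1,3):+1/O..O/.XXX
[OX.O/.XX.] O move#4: (0,2):-1/OXOO/.XX.*, (1,0):-1/OX.O/OXX., (1,3):-1/OX.O/.XXO
[OXOO/.XX.] X move#5: (1,0):+1/OXOO/XXX.*, (1,3):+1/OXOO/.XXX
[OXOO/XXX.] end (terminal -1, O#6); searched ...O/.X.. to 6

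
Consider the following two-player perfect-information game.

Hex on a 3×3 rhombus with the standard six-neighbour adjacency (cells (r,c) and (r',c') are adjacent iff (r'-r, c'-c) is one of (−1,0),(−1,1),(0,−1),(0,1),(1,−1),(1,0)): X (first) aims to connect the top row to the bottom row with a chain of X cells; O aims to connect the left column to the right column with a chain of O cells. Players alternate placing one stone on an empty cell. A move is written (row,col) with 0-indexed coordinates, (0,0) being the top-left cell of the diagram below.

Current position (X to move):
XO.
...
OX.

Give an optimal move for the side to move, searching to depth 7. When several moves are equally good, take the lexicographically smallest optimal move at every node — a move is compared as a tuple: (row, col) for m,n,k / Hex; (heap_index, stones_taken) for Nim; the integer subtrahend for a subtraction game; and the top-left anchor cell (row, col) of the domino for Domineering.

X's best at [XO./.../OX.]: (0,2)

[XO./.../OX.] X move#1: (0,2):+1/XOX/.../OX.*, (1,0):-1/XO./X../OX., (1,1):+1/XO./.X./OX., (1,2):-1/XO./..X/OX., (2,2):-1/XO./.../OXX
[XOX/.../OX.] O move#2: (1,0):-1/XOX/O../OX.*, (1,1):-1/XOX/.O./OX., (1,2):-1/XOX/..O/OX., (2,2):-1/XOX/.../OXO
[XOX/O../OX.] X move#3: (1,1):+1/XOX/OX./OX.*, (1,2):+1/XOX/O.X/OX., (2,2):+1/XOX/O../OXX
[XOX/OX./OX.] end (terminal -1, O#4); searched XO./.../OX. to 7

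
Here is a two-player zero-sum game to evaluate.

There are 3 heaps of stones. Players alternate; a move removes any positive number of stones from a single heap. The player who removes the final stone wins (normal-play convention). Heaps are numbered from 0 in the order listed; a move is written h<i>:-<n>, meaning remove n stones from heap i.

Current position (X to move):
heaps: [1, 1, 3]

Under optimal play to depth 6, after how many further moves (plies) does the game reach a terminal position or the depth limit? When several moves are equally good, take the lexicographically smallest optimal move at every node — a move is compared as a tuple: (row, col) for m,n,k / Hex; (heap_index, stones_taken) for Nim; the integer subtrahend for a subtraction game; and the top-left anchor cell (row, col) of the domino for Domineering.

ply 1, X at (1,1,3) | h0:-1=-1→(0,1,3); h1:-1=-1→(1,0,3); h2:-1=-1→(1,1,2); h2:-2=-1→(1,1,1); h2:-3=+1→(1,1,0)*
ply 2, O at (1,1,0) | h0:-1=-1→(0,1,0)*; h1:-1=-1→(1,0,0)
ply 3, X at (0,1,0) | h1:-1=+1→(0,0,0)*
ply 4: (0,0,0) is terminal -1 (O); from (1,1,3) depth 6

PV length from [(1,1,3)]: 3 plies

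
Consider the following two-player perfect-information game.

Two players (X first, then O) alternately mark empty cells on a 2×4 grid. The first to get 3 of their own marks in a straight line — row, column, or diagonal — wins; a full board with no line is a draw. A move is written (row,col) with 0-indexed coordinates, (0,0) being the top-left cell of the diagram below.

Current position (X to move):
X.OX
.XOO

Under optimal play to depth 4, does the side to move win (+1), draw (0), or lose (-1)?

value(X.OX/.XOO, X) = 0

p1 X@[X.OX/.XOO]: (0,1)[XXOX/.XOO]+0* (1,0)[X.OX/XXOO]+0
p2 O@[XXOX/.XOO]: (1,0)[XXOX/OXOO]+0*
p3 X@[XXOX/OXOO] terminal +0; root [X.OX/.XOO] d4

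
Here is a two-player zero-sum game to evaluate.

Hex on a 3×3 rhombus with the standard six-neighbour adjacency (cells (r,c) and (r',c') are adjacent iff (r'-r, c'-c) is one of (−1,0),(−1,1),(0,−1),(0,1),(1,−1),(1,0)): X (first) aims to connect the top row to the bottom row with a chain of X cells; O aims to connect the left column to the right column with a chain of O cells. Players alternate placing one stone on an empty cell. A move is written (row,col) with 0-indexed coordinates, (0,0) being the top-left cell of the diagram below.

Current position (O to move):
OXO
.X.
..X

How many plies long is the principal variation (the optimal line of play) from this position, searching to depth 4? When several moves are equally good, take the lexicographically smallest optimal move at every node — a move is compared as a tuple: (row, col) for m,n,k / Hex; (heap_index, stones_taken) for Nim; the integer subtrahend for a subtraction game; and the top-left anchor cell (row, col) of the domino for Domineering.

PV length from [OXO/.X./..X]: 2 plies

p1 O@[OXO/.X./..X]: (1,0)[OXO/OX./..X]-1* (1,2)[OXO/.XO/..X]-1 (2,0)[OXO/.X./O.X]-1 (2,1)[OXO/.X./.OX]-1
p2 X@[OXO/OX./..X]: (1,2)[OXO/OXX/..X]+1* (2,0)[OXO/OX./X.X]+1 (2,1)[OXO/OX./.XX]+1
p3 O@[OXO/OXX/..X] terminal -1; root [OXO/.X./..X] d4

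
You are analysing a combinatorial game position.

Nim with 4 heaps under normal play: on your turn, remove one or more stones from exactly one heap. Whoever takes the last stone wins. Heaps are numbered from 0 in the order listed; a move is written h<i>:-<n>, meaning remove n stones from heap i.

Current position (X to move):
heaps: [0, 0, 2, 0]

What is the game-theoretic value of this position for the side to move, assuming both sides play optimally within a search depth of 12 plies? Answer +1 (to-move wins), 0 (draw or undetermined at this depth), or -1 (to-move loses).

[(0,0,2,0)] X move#1: h2:-1:-1/(0,0,1,0), h2:-2:+1/(0,0,0,0)*
[(0,0,0,0)] end (terminal -1, O#2); searched (0,0,2,0) to 12

value((0,0,2,0), X) = +1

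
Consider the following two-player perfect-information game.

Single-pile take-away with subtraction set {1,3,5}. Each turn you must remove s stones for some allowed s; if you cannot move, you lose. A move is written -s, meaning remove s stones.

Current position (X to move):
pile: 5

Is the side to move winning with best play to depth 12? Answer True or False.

X winning at [5]: True

ply 1, X at 5 | -1=+1→4*; -3=+1→2; -5=+1→0
ply 2, O at 4 | -1=-1→3*; -3=-1→1
ply 3, X at 3 | -1=+1→2*; -3=+1→0
ply 4, O at 2 | -1=-1→1*
ply 5, X at 1 | -1=+1→0*
ply 6: 0 is terminal -1 (O); from 5 depth 12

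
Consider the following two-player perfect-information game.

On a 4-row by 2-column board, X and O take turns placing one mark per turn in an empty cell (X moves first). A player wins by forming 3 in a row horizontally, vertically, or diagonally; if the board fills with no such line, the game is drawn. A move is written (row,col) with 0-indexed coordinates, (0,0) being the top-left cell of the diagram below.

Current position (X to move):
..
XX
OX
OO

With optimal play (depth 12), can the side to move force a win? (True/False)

X winning at [../XX/OX/OO]: True

[../XX/OX/OO] X move#1: (0,0):+0/X./XX/OX/OO, (0,1):+1/.X/XX/OX/OO*
[.X/XX/OX/OO] end (terminal -1, O#2); searched ../XX/OX/OO to 12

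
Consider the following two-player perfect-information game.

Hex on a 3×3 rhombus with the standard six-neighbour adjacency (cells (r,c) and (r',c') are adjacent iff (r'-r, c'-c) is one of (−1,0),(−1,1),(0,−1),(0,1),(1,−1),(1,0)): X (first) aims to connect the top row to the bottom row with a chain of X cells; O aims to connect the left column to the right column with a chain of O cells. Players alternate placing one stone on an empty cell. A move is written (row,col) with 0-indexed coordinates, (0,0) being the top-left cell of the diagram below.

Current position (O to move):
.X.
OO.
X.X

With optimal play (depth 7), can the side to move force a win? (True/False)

O winning at [.X./OO./X.X]: True

p1 O@[.X./OO./X.X]: (0,0)[OX./OO./X.X]+1* (0,2)[.XO/OO./X.X]+1 (1,2)[.X./OOO/X.X]+1 (2,1)[.X./OO./XOX]+1
p2 X@[OX./OO./X.X]: (0,2)[OXX/OO./X.X]-1* (1,2)[OX./OOX/X.X]-1 (2,1)[OX./OO./XXX]-1
p3 O@[OXX/OO./X.X]: (1,2)[OXX/OOO/X.X]+1* (2,1)[OXX/OO./XOX]-1
p4 X@[OXX/OOO/X.X] terminal -1; root [.X./OO./X.X] d7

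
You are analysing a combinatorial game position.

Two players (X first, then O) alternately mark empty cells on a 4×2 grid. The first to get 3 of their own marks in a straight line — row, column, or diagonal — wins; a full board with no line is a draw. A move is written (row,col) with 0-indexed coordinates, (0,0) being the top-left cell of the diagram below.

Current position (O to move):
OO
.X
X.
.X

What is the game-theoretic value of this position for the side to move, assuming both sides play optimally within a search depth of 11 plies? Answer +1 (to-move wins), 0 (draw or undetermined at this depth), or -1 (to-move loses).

value(OO/.X/X./.X, O) = 0

p1 O@[OO/.X/X./.X]: (1,0)[OO/OX/X./.X]-1 (2,1)[OO/.X/XO/.X]+0* (3,0)[OO/.X/X./OX]-1
p2 X@[OO/.X/XO/.X]: (1,0)[OO/XX/XO/.X]+0* (3,0)[OO/.X/XO/XX]+0
p3 O@[OO/XX/XO/.X]: (3,0)[OO/XX/XO/OX]+0*
p4 X@[OO/XX/XO/OX] terminal +0; root [OO/.X/X./.X] d11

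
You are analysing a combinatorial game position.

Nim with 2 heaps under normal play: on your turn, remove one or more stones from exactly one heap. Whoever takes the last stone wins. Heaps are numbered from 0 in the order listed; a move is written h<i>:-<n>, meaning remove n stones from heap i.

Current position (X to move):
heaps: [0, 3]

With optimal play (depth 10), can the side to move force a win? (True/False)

X winning at [(0,3)]: True

[(0,3)] X move#1: h1:-1:-1/(0,2), h1:-2:-1/(0,1), h1:-3:+1/(0,0)*
[(0,0)] end (terminal -1, O#2); searched (0,3) to 10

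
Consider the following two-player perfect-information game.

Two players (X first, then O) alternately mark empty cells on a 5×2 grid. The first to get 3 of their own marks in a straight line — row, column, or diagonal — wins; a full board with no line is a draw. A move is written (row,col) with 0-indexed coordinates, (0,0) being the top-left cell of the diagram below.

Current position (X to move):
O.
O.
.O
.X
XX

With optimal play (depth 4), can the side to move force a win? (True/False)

X winning at [O./O./.O/.X/XX]: False

p1 X@[O./O./.O/.X/XX]: (0,1)[OX/O./.O/.X/XX]-1 (1,1)[O./OX/.O/.X/XX]-1 (2,0)[O./O./XO/.X/XX]+0* (3,0)[O./O./.O/XX/XX]-1
p2 O@[O./O./XO/.X/XX]: (0,1)[OO/O./XO/.X/XX]-1 (1,1)[O./OO/XO/.X/XX]-1 (3,0)[O./O./XO/OX/XX]+0*
p3 X@[O./O./XO/OX/XX]: (0,1)[OX/O./XO/OX/XX]+0* (1,1)[O./OX/XO/OX/XX]+0
p4 O@[OX/O./XO/OX/XX]: (1,1)[OX/OO/XO/OX/XX]+0*
p5 X@[OX/OO/XO/OX/XX] terminal +0; root [O./O./.O/.X/XX] d4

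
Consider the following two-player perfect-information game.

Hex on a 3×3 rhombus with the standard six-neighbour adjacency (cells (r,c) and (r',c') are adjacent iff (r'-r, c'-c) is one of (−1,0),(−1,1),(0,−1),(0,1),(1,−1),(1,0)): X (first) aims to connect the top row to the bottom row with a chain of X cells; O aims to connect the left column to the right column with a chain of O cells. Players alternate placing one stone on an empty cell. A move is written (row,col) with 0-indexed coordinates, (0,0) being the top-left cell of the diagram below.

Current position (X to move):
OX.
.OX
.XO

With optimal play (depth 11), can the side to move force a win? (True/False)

X winning at [OX./.OX/.XO]: True

p1 X@[OX./.OX/.XO]: (0,2)[OXX/.OX/.XO]+1* (1,0)[OX./XOX/.XO]+1 (2,0)[OX./.OX/XXO]+1
p2 O@[OXX/.OX/.XO] terminal -1; root [OX./.OX/.XO] d11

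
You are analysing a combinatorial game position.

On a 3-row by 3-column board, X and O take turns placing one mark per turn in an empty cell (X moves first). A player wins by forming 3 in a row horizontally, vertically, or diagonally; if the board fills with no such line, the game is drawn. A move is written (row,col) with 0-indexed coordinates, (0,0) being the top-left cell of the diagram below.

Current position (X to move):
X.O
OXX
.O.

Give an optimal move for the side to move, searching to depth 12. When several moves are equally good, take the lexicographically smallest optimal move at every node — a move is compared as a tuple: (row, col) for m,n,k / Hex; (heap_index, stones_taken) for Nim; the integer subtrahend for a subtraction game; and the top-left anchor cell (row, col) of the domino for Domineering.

X's best at [X.O/OXX/.O.]: (2,2)

[X.O/OXX/.O.] X move#1: (0,1):+0/XXO/OXX/.O., (2,0):+0/X.O/OXX/XO., (2,2):+1/X.O/OXX/.OX*
[X.O/OXX/.OX] end (terminal -1, O#2); searched X.O/OXX/.O. to 12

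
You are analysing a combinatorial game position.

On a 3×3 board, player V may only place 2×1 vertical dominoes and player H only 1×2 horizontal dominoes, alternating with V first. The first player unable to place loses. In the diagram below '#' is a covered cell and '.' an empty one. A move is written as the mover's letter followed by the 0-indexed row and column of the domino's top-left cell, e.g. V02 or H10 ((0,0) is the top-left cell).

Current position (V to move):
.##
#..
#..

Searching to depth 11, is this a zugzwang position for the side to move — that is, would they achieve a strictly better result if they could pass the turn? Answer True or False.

[.##/#../#..] V move#1: V11:+1/.##/##./##.*, V12:+1/.##/#.#/#.#
[.##/##./##.] end (terminal -1, H#2); searched .##/#../#.. to 11
suppose V passes — search the same position with H to move:
pass> [.##/#../#..] H move#1: H11:+1/.##/###/#..*, H21:+1/.##/#../###
pass> [.##/###/#..] end (terminal -1, V#2); searched .##/#../#.. to 11
for V: play +1, pass -1

zugzwang(.##/#../#.., V) = False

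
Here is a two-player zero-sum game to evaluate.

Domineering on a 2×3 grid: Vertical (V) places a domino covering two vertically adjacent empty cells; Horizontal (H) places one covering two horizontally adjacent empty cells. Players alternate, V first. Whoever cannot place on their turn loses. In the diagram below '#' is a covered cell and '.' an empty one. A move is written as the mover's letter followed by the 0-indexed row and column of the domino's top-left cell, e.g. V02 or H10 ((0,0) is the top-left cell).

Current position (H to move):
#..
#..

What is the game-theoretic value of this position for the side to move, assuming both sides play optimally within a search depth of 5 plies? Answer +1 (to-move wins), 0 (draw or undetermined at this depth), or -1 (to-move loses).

[#../#..] H move#1: H01:+1/###/#..*, H11:+1/#../###
[###/#..] end (terminal -1, V#2); searched #../#.. to 5

value(#../#.., H) = +1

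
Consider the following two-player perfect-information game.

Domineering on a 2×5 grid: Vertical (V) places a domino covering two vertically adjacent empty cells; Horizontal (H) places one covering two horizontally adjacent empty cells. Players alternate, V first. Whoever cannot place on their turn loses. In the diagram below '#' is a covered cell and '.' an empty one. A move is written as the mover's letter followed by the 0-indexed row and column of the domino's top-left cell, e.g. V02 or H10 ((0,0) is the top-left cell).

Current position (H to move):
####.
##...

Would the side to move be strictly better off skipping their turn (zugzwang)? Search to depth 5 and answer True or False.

[####./##...] H move#1: H12:-1/####./####., H13:+1/####./##.##*
[####./##.##] end (terminal -1, V#2); searched ####./##... to 5
if H skipped the turn, V would face:
~ [####./##...] V move#1: V04:-1/#####/##..#*
~ [#####/##..#] H move#2: H12:+1/#####/#####*
~ [#####/#####] end (terminal -1, V#3); searched ####./##... to 5
compare (H): move=+1 vs pass=+1

zugzwang(####./##..., H) = False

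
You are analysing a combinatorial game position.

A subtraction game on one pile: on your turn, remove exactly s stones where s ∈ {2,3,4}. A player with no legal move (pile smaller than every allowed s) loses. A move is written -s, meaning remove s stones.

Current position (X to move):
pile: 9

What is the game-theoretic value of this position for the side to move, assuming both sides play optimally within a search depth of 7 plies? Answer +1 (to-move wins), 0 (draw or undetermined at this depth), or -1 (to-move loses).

p1 X@[9]: -2[7]+1* -3[6]+1 -4[5]-1
p2 O@[7]: -2[5]-1* -3[4]-1 -4[3]-1
p3 X@[5]: -2[3]-1 -3[2]-1 -4[1]+1*
p4 O@[1] terminal -1; root [9] d7

value(9, X) = +1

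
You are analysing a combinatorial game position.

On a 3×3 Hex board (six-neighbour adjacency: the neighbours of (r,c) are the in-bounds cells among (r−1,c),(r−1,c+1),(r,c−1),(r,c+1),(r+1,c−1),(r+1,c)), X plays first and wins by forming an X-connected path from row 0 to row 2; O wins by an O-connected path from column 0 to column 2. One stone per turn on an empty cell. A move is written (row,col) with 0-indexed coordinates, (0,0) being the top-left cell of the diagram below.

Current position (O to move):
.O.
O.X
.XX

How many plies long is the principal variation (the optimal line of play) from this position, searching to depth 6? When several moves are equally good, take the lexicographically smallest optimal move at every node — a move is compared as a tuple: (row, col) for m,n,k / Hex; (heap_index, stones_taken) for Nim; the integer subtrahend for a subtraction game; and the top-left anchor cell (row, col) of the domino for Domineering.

[.O./O.X/.XX] O move#1: (0,0):-1/OO./O.X/.XX, (0,2):+1/.OO/O.X/.XX*, (1,1):-1/.O./OOX/.XX, (2,0):-1/.O./O.X/OXX
[.OO/O.X/.XX] end (terminal -1, X#2); searched .O./O.X/.XX to 6

PV length from [.O./O.X/.XX]: 1 ply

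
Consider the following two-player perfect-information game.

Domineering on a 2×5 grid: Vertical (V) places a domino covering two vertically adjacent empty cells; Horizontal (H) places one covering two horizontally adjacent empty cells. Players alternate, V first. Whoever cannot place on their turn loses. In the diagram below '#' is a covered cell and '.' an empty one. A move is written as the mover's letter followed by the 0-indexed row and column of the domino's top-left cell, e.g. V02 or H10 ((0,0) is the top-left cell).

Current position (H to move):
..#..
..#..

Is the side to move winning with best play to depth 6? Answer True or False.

H winning at [..#../..#..]: False

[..#../..#..] H move#1: H00:-1/###../..#..*, H03:-1/..###/..#.., H10:-1/..#../###.., H13:-1/..#../..###
[###../..#..] V move#2: V03:+1/####./..##.*, V04:+1/###.#/..#.#
[####./..##.] H move#3: H10:-1/####./####.*
[####./####.] V move#4: V04:+1/#####/#####*
[#####/#####] end (terminal -1, H#5); searched ..#../..#.. to 6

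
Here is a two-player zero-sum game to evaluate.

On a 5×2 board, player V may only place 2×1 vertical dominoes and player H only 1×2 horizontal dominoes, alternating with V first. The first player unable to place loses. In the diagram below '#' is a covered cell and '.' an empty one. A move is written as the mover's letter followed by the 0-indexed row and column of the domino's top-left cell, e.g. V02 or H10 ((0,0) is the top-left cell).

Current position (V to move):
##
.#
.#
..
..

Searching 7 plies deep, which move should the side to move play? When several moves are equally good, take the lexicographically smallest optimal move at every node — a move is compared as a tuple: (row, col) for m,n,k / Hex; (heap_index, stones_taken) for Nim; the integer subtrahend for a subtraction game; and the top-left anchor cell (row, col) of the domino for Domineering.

[##/.#/.#/../..] V move#1: V10:-1/##/##/##/../.., V20:-1/##/.#/##/#./.., V30:+1/##/.#/.#/#./#.*, V31:+1/##/.#/.#/.#/.#
[##/.#/.#/#./#.] end (terminal -1, H#2); searched ##/.#/.#/../.. to 7

V's best at [##/.#/.#/../..]: V30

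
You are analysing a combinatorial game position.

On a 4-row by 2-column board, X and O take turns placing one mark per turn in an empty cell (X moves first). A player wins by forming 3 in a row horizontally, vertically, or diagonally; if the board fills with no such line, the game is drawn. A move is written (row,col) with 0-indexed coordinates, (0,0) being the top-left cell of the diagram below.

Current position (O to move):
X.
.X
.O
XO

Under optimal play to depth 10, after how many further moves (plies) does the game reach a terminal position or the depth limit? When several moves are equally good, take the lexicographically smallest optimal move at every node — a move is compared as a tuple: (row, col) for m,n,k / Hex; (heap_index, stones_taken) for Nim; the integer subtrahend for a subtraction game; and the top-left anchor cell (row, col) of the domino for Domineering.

PV length from [X./.X/.O/XO]: 3 plies

p1 O@[X./.X/.O/XO]: (0,1)[XO/.X/.O/XO]+0* (1,0)[X./OX/.O/XO]+0 (2,0)[X./.X/OO/XO]+0
p2 X@[XO/.X/.O/XO]: (1,0)[XO/XX/.O/XO]+0* (2,0)[XO/.X/XO/XO]+0
p3 O@[XO/XX/.O/XO]: (2,0)[XO/XX/OO/XO]+0*
p4 X@[XO/XX/OO/XO] terminal +0; root [X./.X/.O/XO] d10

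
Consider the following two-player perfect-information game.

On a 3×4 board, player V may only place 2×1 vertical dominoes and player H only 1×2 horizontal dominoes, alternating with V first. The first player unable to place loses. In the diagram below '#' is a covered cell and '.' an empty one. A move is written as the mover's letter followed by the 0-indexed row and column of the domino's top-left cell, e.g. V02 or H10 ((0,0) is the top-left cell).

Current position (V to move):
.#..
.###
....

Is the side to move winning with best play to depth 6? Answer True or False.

ply 1, V at .#../.###/.... | V00=-1→##../####/....*; V10=-1→.#../####/#...
ply 2, H at ##../####/.... | H02=+1→####/####/....*; H20=+1→##../####/##..; H21=+1→##../####/.##.; H22=+1→##../####/..##
ply 3: ####/####/.... is terminal -1 (V); from .#../.###/.... depth 6

V winning at [.#../.###/....]: False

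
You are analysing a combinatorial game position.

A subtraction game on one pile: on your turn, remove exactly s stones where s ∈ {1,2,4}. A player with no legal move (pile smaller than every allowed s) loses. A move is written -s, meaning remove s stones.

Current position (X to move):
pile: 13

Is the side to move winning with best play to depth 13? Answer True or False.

p1 X@[13]: -1[12]+1* -2[11]-1 -4[9]+1
p2 O@[12]: -1[11]-1* -2[10]-1 -4[8]-1
p3 X@[11]: -1[10]-1 -2[9]+1* -4[7]-1
p4 O@[9]: -1[8]-1* -2[7]-1 -4[5]-1
p5 X@[8]: -1[7]-1 -2[6]+1* -4[4]-1
p6 O@[6]: -1[5]-1* -2[4]-1 -4[2]-1
p7 X@[5]: -1[4]-1 -2[3]+1* -4[1]-1
p8 O@[3]: -1[2]-1* -2[1]-1
p9 X@[2]: -1[1]-1 -2[0]+1*
p10 O@[0] terminal -1; root [13] d13

X winning at [13]: True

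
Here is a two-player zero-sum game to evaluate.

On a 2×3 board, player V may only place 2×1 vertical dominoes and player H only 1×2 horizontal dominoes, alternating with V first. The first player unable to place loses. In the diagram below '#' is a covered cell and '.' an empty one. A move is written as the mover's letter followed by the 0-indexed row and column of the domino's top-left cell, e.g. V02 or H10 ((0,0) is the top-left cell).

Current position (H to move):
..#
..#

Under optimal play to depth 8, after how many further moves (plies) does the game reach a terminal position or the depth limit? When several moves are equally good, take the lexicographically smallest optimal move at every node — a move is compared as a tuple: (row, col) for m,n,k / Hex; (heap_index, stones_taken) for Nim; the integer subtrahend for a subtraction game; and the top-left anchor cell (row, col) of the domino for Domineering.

p1 H@[..#/..#]: H00[###/..#]+1* H10[..#/###]+1
p2 V@[###/..#] terminal -1; root [..#/..#] d8

PV length from [..#/..#]: 1 ply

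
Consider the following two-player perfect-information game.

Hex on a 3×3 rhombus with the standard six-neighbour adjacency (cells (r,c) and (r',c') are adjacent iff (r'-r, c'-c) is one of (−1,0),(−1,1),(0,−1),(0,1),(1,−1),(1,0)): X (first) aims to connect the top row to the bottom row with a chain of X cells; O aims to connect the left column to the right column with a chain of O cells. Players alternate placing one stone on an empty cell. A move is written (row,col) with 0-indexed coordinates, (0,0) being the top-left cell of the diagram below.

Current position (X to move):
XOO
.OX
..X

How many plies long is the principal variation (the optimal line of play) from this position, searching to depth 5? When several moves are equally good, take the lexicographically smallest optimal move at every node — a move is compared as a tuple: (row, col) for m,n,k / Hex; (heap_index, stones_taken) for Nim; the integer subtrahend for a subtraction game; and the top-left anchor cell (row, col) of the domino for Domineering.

p1 X@[XOO/.OX/..X]: (1,0)[XOO/XOX/..X]-1* (2,0)[XOO/.OX/X.X]-1 (2,1)[XOO/.OX/.XX]-1
p2 O@[XOO/XOX/..X]: (2,0)[XOO/XOX/O.X]+1* (2,1)[XOO/XOX/.OX]-1
p3 X@[XOO/XOX/O.X] terminal -1; root [XOO/.OX/..X] d5

PV length from [XOO/.OX/..X]: 2 plies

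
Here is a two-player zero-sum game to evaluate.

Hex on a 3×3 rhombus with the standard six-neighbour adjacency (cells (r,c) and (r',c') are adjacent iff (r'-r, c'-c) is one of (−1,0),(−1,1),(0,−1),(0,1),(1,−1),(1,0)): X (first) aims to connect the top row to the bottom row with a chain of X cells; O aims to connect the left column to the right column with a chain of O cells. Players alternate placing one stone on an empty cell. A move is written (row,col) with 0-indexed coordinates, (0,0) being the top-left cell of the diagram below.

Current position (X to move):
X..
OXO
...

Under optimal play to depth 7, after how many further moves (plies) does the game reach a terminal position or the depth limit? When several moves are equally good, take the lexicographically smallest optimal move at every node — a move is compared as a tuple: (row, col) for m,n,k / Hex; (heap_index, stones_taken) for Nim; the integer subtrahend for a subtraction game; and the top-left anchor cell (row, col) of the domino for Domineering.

PV length from [X../OXO/...]: 3 plies

[X../OXO/...] X move#1: (0,1):+1/XX./OXO/...*, (0,2):+1/X.X/OXO/..., (2,0):+1/X../OXO/X.., (2,1):+1/X../OXO/.X., (2,2):+1/X../OXO/..X
[XX./OXO/...] O move#2: (0,2):-1/XXO/OXO/...*, (2,0):-1/XX./OXO/O.., (2,1):-1/XX./OXO/.O., (2,2):-1/XX./OXO/..O
[XXO/OXO/...] X move#3: (2,0):+1/XXO/OXO/X..*, (2,1):+1/XXO/OXO/.X., (2,2):+1/XXO/OXO/..X
[XXO/OXO/X..] end (terminal -1, O#4); searched X../OXO/... to 7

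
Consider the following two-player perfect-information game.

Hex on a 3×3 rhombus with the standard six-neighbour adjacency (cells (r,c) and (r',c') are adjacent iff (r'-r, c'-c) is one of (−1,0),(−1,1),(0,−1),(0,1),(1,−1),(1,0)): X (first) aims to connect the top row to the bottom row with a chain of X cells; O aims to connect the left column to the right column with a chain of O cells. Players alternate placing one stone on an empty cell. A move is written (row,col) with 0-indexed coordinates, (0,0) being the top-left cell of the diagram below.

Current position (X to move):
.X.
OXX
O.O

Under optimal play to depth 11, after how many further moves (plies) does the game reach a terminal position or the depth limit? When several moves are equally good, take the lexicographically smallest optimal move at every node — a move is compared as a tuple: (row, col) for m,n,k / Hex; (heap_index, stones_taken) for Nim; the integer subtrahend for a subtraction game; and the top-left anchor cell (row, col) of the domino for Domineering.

ply 1, X at .X./OXX/O.O | (0,0)=-1→XX./OXX/O.O; (0,2)=-1→.XX/OXX/O.O; (2,1)=+1→.X./OXX/OXO*
ply 2: .X./OXX/OXO is terminal -1 (O); from .X./OXX/O.O depth 11

PV length from [.X./OXX/O.O]: 1 ply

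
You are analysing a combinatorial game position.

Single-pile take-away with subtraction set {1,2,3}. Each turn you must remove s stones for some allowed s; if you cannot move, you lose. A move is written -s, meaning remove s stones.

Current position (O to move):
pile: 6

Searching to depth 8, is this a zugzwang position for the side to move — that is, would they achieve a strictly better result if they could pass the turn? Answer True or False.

zugzwang(6, O) = False

ply 1, O at 6 | -1=-1→5; -2=+1→4*; -3=-1→3
ply 2, X at 4 | -1=-1→3*; -2=-1→2; -3=-1→1
ply 3, O at 3 | -1=-1→2; -2=-1→1; -3=+1→0*
ply 4: 0 is terminal -1 (X); from 6 depth 8
if O skipped the turn, X would face:
~ ply 1, X at 6 | -1=-1→5; -2=+1→4*; -3=-1→3
~ ply 2, O at 4 | -1=-1→3*; -2=-1→2; -3=-1→1
~ ply 3, X at 3 | -1=-1→2; -2=-1→1; -3=+1→0*
~ ply 4: 0 is terminal -1 (O); from 6 depth 8
compare (O): move=+1 vs pass=-1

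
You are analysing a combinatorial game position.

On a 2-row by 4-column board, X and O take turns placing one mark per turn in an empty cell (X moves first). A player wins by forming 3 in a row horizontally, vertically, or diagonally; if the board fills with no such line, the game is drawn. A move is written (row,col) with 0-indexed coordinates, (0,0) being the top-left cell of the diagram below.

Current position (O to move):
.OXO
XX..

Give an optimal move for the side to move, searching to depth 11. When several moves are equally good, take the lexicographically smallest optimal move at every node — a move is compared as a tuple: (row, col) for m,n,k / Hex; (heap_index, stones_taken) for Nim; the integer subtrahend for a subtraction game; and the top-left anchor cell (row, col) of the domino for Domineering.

O's best at [.OXO/XX..]: (1,2)

ply 1, O at .OXO/XX.. | (0,0)=-1→OOXO/XX..; (1,2)=+0→.OXO/XXO.*; (1,3)=-1→.OXO/XX.O
ply 2, X at .OXO/XXO. | (0,0)=+0→XOXO/XXO.*; (1,3)=+0→.OXO/XXOX
ply 3, O at XOXO/XXO. | (1,3)=+0→XOXO/XXOO*
ply 4: XOXO/XXOO is terminal +0 (X); from .OXO/XX.. depth 11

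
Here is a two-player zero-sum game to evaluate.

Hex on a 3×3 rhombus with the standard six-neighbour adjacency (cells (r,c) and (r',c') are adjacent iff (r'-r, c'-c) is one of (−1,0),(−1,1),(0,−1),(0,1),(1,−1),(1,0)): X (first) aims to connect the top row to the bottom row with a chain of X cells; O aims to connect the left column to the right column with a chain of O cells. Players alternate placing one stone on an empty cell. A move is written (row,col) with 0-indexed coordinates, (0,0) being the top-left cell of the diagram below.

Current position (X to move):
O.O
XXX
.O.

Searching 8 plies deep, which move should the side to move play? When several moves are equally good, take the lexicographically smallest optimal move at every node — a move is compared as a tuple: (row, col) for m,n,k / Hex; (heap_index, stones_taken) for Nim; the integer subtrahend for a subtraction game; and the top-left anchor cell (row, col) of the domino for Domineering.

X's best at [O.O/XXX/.O.]: (0,1)

[O.O/XXX/.O.] X move#1: (0,1):+1/OXO/XXX/.O.*, (2,0):-1/O.O/XXX/XO., (2,2):-1/O.O/XXX/.OX
[OXO/XXX/.O.] O move#2: (2,0):-1/OXO/XXX/OO.*, (2,2):-1/OXO/XXX/.OO
[OXO/XXX/OO.] X move#3: (2,2):+1/OXO/XXX/OOX*
[OXO/XXX/OOX] end (terminal -1, O#4); searched O.O/XXX/.O. to 8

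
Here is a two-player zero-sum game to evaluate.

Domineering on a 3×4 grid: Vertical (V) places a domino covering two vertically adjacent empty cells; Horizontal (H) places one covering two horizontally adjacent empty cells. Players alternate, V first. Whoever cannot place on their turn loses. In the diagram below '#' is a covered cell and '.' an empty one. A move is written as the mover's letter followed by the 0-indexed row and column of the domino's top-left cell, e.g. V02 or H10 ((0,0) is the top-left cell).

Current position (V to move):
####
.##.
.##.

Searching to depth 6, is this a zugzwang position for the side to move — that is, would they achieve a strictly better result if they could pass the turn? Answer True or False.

zugzwang(####/.##./.##., V) = False

ply 1, V at ####/.##./.##. | V10=+1→####/###./###.*; V13=+1→####/.###/.###
ply 2: ####/###./###. is terminal -1 (H); from ####/.##./.##. depth 6
if V skipped the turn, H would face:
~ ply 1: ####/.##./.##. is terminal -1 (H); from ####/.##./.##. depth 6
compare (V): move=+1 vs pass=+1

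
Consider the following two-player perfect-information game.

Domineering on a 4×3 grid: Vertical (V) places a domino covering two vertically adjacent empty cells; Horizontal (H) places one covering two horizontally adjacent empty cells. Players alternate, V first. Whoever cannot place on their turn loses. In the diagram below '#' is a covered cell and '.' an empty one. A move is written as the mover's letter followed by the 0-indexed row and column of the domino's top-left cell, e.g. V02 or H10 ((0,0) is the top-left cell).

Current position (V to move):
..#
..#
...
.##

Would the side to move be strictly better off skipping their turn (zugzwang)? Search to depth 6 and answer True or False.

[..#/..#/.../.##] V move#1: V00:+1/#.#/#.#/.../.##*, V01:+1/.##/.##/.../.##, V10:+1/..#/#.#/#../.##, V11:+1/..#/.##/.#./.##, V20:-1/..#/..#/#../###
[#.#/#.#/.../.##] H move#2: H20:-1/#.#/#.#/##./.##*, H21:-1/#.#/#.#/.##/.##
[#.#/#.#/##./.##] V move#3: V01:+1/###/###/##./.##*
[###/###/##./.##] end (terminal -1, H#4); searched ..#/..#/.../.## to 6
pass branch (H moves first from the same position):
  | [..#/..#/.../.##] H move#1: H00:-1/###/..#/.../.##, H10:+1/..#/###/.../.##*, H20:-1/..#/..#/##./.##, H21:-1/..#/..#/.##/.##
  | [..#/###/.../.##] V move#2: V20:-1/..#/###/#../###*
  | [..#/###/#../###] H move#3: H00:+1/###/###/#../###*, H21:+1/..#/###/###/###
  | [###/###/#../###] end (terminal -1, V#4); searched ..#/..#/.../.## to 6
V moving scores +1; V passing scores -1

zugzwang(..#/..#/.../.##, V) = False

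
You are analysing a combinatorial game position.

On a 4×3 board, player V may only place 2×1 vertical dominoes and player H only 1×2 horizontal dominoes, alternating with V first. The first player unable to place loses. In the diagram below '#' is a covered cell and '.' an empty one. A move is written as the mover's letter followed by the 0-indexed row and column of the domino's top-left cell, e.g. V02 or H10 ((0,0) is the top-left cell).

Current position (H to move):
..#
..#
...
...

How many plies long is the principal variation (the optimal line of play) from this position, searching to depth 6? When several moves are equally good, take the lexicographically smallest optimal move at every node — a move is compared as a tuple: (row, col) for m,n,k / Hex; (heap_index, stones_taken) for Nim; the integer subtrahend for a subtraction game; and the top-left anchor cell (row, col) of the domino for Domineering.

[..#/..#/.../...] H move#1: H00:-1/###/..#/.../...*, H10:-1/..#/###/.../..., H20:-1/..#/..#/##./..., H21:-1/..#/..#/.##/..., H30:-1/..#/..#/.../##., H31:-1/..#/..#/.../.##
[###/..#/.../...] V move#2: V10:-1/###/#.#/#../..., V11:+1/###/.##/.#./...*, V20:-1/###/..#/#../#.., V21:+1/###/..#/.#./.#., V22:-1/###/..#/..#/..#
[###/.##/.#./...] H move#3: H30:-1/###/.##/.#./##.*, H31:-1/###/.##/.#./.##
[###/.##/.#./##.] V move#4: V10:+1/###/###/##./##.*, V22:+1/###/.##/.##/###
[###/###/##./##.] end (terminal -1, H#5); searched ..#/..#/.../... to 6

PV length from [..#/..#/.../...]: 4 plies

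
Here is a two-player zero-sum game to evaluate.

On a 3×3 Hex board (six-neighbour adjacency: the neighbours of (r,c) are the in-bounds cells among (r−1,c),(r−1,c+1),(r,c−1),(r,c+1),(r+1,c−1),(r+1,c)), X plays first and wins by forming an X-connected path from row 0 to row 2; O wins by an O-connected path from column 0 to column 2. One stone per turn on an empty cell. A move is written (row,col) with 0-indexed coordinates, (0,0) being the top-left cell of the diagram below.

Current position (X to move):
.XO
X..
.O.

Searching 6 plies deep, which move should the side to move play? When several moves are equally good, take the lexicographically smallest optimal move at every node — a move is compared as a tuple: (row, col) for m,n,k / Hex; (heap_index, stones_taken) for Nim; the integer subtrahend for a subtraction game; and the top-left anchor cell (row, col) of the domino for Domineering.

X's best at [.XO/X../.O.]: (2,0)

p1 X@[.XO/X../.O.]: (0,0)[XXO/X../.O.]-1 (1,1)[.XO/XX./.O.]-1 (1,2)[.XO/X.X/.O.]-1 (2,0)[.XO/X../XO.]+1* (2,2)[.XO/X../.OX]-1
p2 O@[.XO/X../XO.] terminal -1; root [.XO/X../.O.] d6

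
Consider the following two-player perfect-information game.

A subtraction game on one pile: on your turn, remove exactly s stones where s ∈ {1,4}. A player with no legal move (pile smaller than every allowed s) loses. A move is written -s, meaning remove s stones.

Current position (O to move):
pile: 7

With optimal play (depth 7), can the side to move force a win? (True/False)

O winning at [7]: False

p1 O@[7]: -1[6]-1* -4[3]-1
p2 X@[6]: -1[5]+1* -4[2]+1
p3 O@[5]: -1[4]-1* -4[1]-1
p4 X@[4]: -1[3]-1 -4[0]+1*
p5 O@[0] terminal -1; root [7] d7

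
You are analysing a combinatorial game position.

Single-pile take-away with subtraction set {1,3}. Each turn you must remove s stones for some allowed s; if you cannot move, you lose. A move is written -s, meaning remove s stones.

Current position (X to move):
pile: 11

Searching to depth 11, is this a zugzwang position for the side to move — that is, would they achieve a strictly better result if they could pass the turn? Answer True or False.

[11] X move#1: -1:+1/10*, -3:+1/8
[10] O move#2: -1:-1/9*, -3:-1/7
[9] X move#3: -1:+1/8*, -3:+1/6
[8] O move#4: -1:-1/7*, -3:-1/5
[7] X move#5: -1:+1/6*, -3:+1/4
[6] O move#6: -1:-1/5*, -3:-1/3
[5] X move#7: -1:+1/4*, -3:+1/2
[4] O move#8: -1:-1/3*, -3:-1/1
[3] X move#9: -1:+1/2*, -3:+1/0
[2] O move#10: -1:-1/1*
[1] X move#11: -1:+1/0*
[0] end (terminal -1, O#12); searched 11 to 11
pass branch (O moves first from the same position):
  | [11] O move#1: -1:+1/10*, -3:+1/8
  | [10] X move#2: -1:-1/9*, -3:-1/7
  | [9] O move#3: -1:+1/8*, -3:+1/6
  | [8] X move#4: -1:-1/7*, -3:-1/5
  | [7] O move#5: -1:+1/6*, -3:+1/4
  | [6] X move#6: -1:-1/5*, -3:-1/3
  | [5] O move#7: -1:+1/4*, -3:+1/2
  | [4] X move#8: -1:-1/3*, -3:-1/1
  | [3] O move#9: -1:+1/2*, -3:+1/0
  | [2] X move#10: -1:-1/1*
  | [1] O move#11: -1:+1/0*
  | [0] end (terminal -1, X#12); searched 11 to 11
X moving scores +1; X passing scores -1

zugzwang(11, X) = False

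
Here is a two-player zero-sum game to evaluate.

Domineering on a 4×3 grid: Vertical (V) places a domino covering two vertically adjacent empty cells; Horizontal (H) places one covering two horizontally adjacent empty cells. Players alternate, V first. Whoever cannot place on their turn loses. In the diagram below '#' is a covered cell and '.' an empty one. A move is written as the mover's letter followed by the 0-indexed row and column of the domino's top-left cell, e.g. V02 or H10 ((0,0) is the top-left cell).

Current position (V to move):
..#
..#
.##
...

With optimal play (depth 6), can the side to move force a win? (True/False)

V winning at [..#/..#/.##/...]: True

p1 V@[..#/..#/.##/...]: V00[#.#/#.#/.##/...]+1* V01[.##/.##/.##/...]+1 V10[..#/#.#/###/...]-1 V20[..#/..#/###/#..]-1
p2 H@[#.#/#.#/.##/...]: H30[#.#/#.#/.##/##.]-1* H31[#.#/#.#/.##/.##]-1
p3 V@[#.#/#.#/.##/##.]: V01[###/###/.##/##.]+1*
p4 H@[###/###/.##/##.] terminal -1; root [..#/..#/.##/...] d6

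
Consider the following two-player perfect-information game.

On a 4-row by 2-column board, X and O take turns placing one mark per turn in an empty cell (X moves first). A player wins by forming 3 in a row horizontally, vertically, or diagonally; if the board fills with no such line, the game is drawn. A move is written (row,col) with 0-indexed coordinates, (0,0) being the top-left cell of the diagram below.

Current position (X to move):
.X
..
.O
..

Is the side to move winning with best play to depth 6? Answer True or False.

X winning at [.X/../.O/..]: False

[.X/../.O/..] X move#1: (0,0):+0/XX/../.O/..*, (1,0):+0/.X/X./.O/.., (1,1):+0/.X/.X/.O/.., (2,0):+0/.X/../XO/.., (3,0):+0/.X/../.O/X., (3,1):+0/.X/../.O/.X
[XX/../.O/..] O move#2: (1,0):+0/XX/O./.O/..*, (1,1):+0/XX/.O/.O/.., (2,0):+0/XX/../OO/.., (3,0):+0/XX/../.O/O., (3,1):+0/XX/../.O/.O
[XX/O./.O/..] X move#3: (1,1):+0/XX/OX/.O/..*, (2,0):+0/XX/O./XO/.., (3,0):+0/XX/O./.O/X., (3,1):+0/XX/O./.O/.X
[XX/OX/.O/..] O move#4: (2,0):+0/XX/OX/OO/..*, (3,0):+0/XX/OX/.O/O., (3,1):+0/XX/OX/.O/.O
[XX/OX/OO/..] X move#5: (3,0):+0/XX/OX/OO/X.*, (3,1):-1/XX/OX/OO/.X
[XX/OX/OO/X.] O move#6: (3,1):+0/XX/OX/OO/XO*
[XX/OX/OO/XO] end (terminal +0, X#7); searched .X/../.O/.. to 6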